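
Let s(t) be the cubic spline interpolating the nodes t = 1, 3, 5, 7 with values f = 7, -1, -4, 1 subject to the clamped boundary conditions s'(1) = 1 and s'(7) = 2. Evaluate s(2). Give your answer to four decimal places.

4.4333

Put m_i = s'' at the i-th knot. Here h = (2, 2, 2) and Δ = (-4, -3/2, 5/2), so the interior equations h_(i-1)·m_(i-1) + 2(h_(i-1)+h_i)·m_i + h_i·m_(i+1) = 6(Δ_i − Δ_(i-1)) read
  2·m_0 + 8·m_1 + 2·m_2 = 6(Δ_1 - Δ_0) = 15
  2·m_1 + 8·m_2 + 2·m_3 = 6(Δ_2 - Δ_1) = 24
Clamped end conditions give two more equations: 2h_0·m_0 + h_0·m_1 = 6(Δ_0 - s'(1)) = -30 and h_2·m_2 + 2h_2·m_3 = 6(s'(7) - Δ_2) = -3.
Hence m_0 = -139/15, m_1 = 53/15, m_2 = 79/30, m_3 = -31/15.
On [1, 3], s(t) = 7 + 1·(t - 1) - 139/30·(t - 1)² + 16/15·(t - 1)³.
With (t - 1) = 1: s(2) = 133/30.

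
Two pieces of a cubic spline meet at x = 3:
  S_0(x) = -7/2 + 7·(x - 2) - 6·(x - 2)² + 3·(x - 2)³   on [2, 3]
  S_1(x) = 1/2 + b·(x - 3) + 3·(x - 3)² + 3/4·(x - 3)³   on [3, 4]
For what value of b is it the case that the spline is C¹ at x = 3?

S_0'(x) = 7 - 12·(x - 2) + 9·(x - 2)², so S_0'(3) = 4. On the right, S_1'(3) = b, so b = 4.

4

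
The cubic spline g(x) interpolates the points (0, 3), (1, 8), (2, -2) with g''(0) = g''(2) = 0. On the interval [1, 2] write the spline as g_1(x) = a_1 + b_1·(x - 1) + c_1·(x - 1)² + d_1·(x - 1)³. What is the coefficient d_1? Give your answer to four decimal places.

Write M_i for g''(x_i). With h_i = 1, 1 and divided differences Δ_i = 5, -10, the continuity of g' gives the tridiagonal system
  1·M_0 + 4·M_1 + 1·M_2 = 6(Δ_1 - Δ_0) = -90
Natural end conditions: M_0 = M_2 = 0.
Hence M_0 = 0, M_1 = -45/2, M_2 = 0.
On [1, 2], with g_1(x) = a_1 + b_1·(x - 1) + c_1·(x - 1)² + d_1·(x - 1)³: c_1 = M_1/2 = -45/4, d_1 = (M_2 - M_1)/(6h_1) = 15/4, b_1 = Δ_1 - h_1(2M_1 + M_2)/6 = -5/2.

3.7500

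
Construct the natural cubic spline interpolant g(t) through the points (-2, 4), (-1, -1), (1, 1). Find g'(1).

3

Let M_i = g''(x_i). Step sizes h_i = 1, 2; slopes of the chords Δ_i = (y_(i+1) - y_i)/h_i = -5, 1.
  1·M_0 + 6·M_1 + 2·M_2 = 6(Δ_1 - Δ_0) = 36
Natural end conditions: M_0 = M_2 = 0.
Solving: M_0 = 0, M_1 = 6, M_2 = 0.
On [-1, 1], g'(t) = b_1 + 2c_1·(t + 1) + 3d_1·(t + 1)² with b_1 = Δ_1 - h_1(2M_1 + M_2)/6 = -3, c_1 = M_1/2 = 3, d_1 = (M_2 - M_1)/(6h_1) = -1/2. So g'(1) = 3.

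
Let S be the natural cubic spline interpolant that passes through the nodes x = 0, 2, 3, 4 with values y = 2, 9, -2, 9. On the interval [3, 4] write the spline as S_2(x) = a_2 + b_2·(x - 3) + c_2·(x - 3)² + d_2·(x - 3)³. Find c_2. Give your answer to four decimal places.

19.1087

Put M_i = S'' at the i-th knot. Here h = (2, 1, 1) and Δ = (7/2, -11, 11), so the interior equations h_(i-1)·M_(i-1) + 2(h_(i-1)+h_i)·M_i + h_i·M_(i+1) = 6(Δ_i − Δ_(i-1)) read
  2·M_0 + 6·M_1 + 1·M_2 = 6(Δ_1 - Δ_0) = -87
  1·M_1 + 4·M_2 + 1·M_3 = 6(Δ_2 - Δ_1) = 132
Natural end conditions: M_0 = M_3 = 0.
Solving the tridiagonal system: M_0 = 0, M_1 = -480/23, M_2 = 879/23, M_3 = 0.
On [3, 4], with S_2(x) = a_2 + b_2·(x - 3) + c_2·(x - 3)² + d_2·(x - 3)³: c_2 = M_2/2 = 879/46, d_2 = (M_3 - M_2)/(6h_2) = -293/46, b_2 = Δ_2 - h_2(2M_2 + M_3)/6 = -40/23.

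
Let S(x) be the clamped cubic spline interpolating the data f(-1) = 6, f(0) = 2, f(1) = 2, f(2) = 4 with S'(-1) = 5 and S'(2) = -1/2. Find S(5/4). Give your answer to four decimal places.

Put σ_i = S'' at the i-th knot. Here h = (1, 1, 1) and Δ = (-4, 0, 2), so the interior equations h_(i-1)·σ_(i-1) + 2(h_(i-1)+h_i)·σ_i + h_i·σ_(i+1) = 6(Δ_i − Δ_(i-1)) read
  1·σ_0 + 4·σ_1 + 1·σ_2 = 6(Δ_1 - Δ_0) = 24
  1·σ_1 + 4·σ_2 + 1·σ_3 = 6(Δ_2 - Δ_1) = 12
Clamped end conditions give two more equations: 2h_0·σ_0 + h_0·σ_1 = 6(Δ_0 - S'(-1)) = -54 and h_2·σ_2 + 2h_2·σ_3 = 6(S'(2) - Δ_2) = -15.
Forward elimination and back-substitution give σ_0 = -511/15, σ_1 = 212/15, σ_2 = 23/15, σ_3 = -124/15.
On [1, 2], S(x) = 2 + 43/15·(x - 1) + 23/30·(x - 1)² - 49/30·(x - 1)³.
With (x - 1) = 1/4: S(5/4) = 1753/640.

2.7391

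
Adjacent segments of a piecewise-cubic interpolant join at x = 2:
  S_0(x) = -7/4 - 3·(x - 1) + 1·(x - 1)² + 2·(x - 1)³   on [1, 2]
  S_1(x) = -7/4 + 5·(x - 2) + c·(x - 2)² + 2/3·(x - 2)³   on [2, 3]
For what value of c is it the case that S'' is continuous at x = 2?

7

S_0''(x) = 2 + 12·(x - 1), so S_0''(2) = 14. On the right, S_1''(2) = 2c, so c = 7.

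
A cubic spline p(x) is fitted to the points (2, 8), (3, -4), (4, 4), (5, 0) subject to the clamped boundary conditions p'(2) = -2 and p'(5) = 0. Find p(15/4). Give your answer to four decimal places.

Let σ_i = p''(x_i). Step sizes h_i = 1, 1, 1; slopes of the chords Δ_i = (y_(i+1) - y_i)/h_i = -12, 8, -4.
  1·σ_0 + 4·σ_1 + 1·σ_2 = 6(Δ_1 - Δ_0) = 120
  1·σ_1 + 4·σ_2 + 1·σ_3 = 6(Δ_2 - Δ_1) = -72
Clamped end conditions give two more equations: 2h_0·σ_0 + h_0·σ_1 = 6(Δ_0 - p'(2)) = -60 and h_2·σ_2 + 2h_2·σ_3 = 6(p'(5) - Δ_2) = 24.
Forward elimination and back-substitution give σ_0 = -856/15, σ_1 = 812/15, σ_2 = -592/15, σ_3 = 476/15.
On [3, 4], p(x) = -4 - 52/15·(x - 3) + 406/15·(x - 3)² - 78/5·(x - 3)³.
With (x - 3) = 3/4: p(15/4) = 327/160.

2.0438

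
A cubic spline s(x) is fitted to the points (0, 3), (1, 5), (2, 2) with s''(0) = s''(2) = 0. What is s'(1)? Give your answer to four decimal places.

-0.5000

Put σ_i = s'' at the i-th knot. Here h = (1, 1) and Δ = (2, -3), so the interior equations h_(i-1)·σ_(i-1) + 2(h_(i-1)+h_i)·σ_i + h_i·σ_(i+1) = 6(Δ_i − Δ_(i-1)) read
  1·σ_0 + 4·σ_1 + 1·σ_2 = 6(Δ_1 - Δ_0) = -30
Natural end conditions: σ_0 = σ_2 = 0.
Forward elimination and back-substitution give σ_0 = 0, σ_1 = -15/2, σ_2 = 0.
On [1, 2], s'(x) = b_1 + 2c_1·(x - 1) + 3d_1·(x - 1)² with b_1 = Δ_1 - h_1(2σ_1 + σ_2)/6 = -1/2, c_1 = σ_1/2 = -15/4, d_1 = (σ_2 - σ_1)/(6h_1) = 5/4. So s'(1) = -1/2.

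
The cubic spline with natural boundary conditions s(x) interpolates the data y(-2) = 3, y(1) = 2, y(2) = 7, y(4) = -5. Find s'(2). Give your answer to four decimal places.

1.9433

Put σ_i = s'' at the i-th knot. Here h = (3, 1, 2) and Δ = (-1/3, 5, -6), so the interior equations h_(i-1)·σ_(i-1) + 2(h_(i-1)+h_i)·σ_i + h_i·σ_(i+1) = 6(Δ_i − Δ_(i-1)) read
  3·σ_0 + 8·σ_1 + 1·σ_2 = 6(Δ_1 - Δ_0) = 32
  1·σ_1 + 6·σ_2 + 2·σ_3 = 6(Δ_2 - Δ_1) = -66
Natural end conditions: σ_0 = σ_3 = 0.
Solving: σ_0 = 0, σ_1 = 258/47, σ_2 = -560/47, σ_3 = 0.
On [2, 4], s'(x) = b_2 + 2c_2·(x - 2) + 3d_2·(x - 2)² with b_2 = Δ_2 - h_2(2σ_2 + σ_3)/6 = 274/141, c_2 = σ_2/2 = -280/47, d_2 = (σ_3 - σ_2)/(6h_2) = 140/141. So s'(2) = 274/141.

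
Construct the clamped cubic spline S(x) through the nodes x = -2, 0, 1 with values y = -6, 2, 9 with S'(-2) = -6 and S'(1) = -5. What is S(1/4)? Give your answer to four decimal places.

Write m_i for S''(x_i). With h_i = 2, 1 and divided differences Δ_i = 4, 7, the continuity of S' gives the tridiagonal system
  2·m_0 + 6·m_1 + 1·m_2 = 6(Δ_1 - Δ_0) = 18
Clamped end conditions give two more equations: 2h_0·m_0 + h_0·m_1 = 6(Δ_0 - S'(-2)) = 60 and h_1·m_1 + 2h_1·m_2 = 6(S'(1) - Δ_1) = -72.
Solving the tridiagonal system: m_0 = 37/3, m_1 = 16/3, m_2 = -116/3.
On [0, 1], S(x) = 2 + 35/3·x + 8/3·x² - 22/3·x³.
With x = 1/4: S(1/4) = 159/32.

4.9688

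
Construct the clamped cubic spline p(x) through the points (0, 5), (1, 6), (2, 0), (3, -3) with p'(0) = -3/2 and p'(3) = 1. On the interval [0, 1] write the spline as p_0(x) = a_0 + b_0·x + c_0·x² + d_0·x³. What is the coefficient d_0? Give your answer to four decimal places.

-5.2333

With m_i denoting the second derivative at x_i, h_i = 1, 1, 1, and Δ_i = (y_(i+1) − y_i)/h_i = 1, -6, -3:
  1·m_0 + 4·m_1 + 1·m_2 = 6(Δ_1 - Δ_0) = -42
  1·m_1 + 4·m_2 + 1·m_3 = 6(Δ_2 - Δ_1) = 18
Clamped end conditions give two more equations: 2h_0·m_0 + h_0·m_1 = 6(Δ_0 - p'(0)) = 15 and h_2·m_2 + 2h_2·m_3 = 6(p'(3) - Δ_2) = 24.
Forward elimination and back-substitution give m_0 = 232/15, m_1 = -239/15, m_2 = 94/15, m_3 = 133/15.
On [0, 1], with p_0(x) = a_0 + b_0·x + c_0·x² + d_0·x³: c_0 = m_0/2 = 116/15, d_0 = (m_1 - m_0)/(6h_0) = -157/30, b_0 = Δ_0 - h_0(2m_0 + m_1)/6 = -3/2.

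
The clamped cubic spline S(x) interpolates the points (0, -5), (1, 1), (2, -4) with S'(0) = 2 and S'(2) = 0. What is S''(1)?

Write m_i for S''(x_i). With h_i = 1, 1 and divided differences Δ_i = 6, -5, the continuity of S' gives the tridiagonal system
  1·m_0 + 4·m_1 + 1·m_2 = 6(Δ_1 - Δ_0) = -66
Clamped end conditions give two more equations: 2h_0·m_0 + h_0·m_1 = 6(Δ_0 - S'(0)) = 24 and h_1·m_1 + 2h_1·m_2 = 6(S'(2) - Δ_1) = 30.
Hence m_0 = 55/2, m_1 = -31, m_2 = 61/2.

-31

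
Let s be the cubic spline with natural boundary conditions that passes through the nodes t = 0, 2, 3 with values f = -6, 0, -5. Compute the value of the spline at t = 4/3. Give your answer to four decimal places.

-0.0247

Write M_i for s''(x_i). With h_i = 2, 1 and divided differences Δ_i = 3, -5, the continuity of s' gives the tridiagonal system
  2·M_0 + 6·M_1 + 1·M_2 = 6(Δ_1 - Δ_0) = -48
Natural end conditions: M_0 = M_2 = 0.
Hence M_0 = 0, M_1 = -8, M_2 = 0.
On [0, 2], s(t) = -6 + 17/3·t + 0·t² - 2/3·t³.
With t = 4/3: s(4/3) = -2/81.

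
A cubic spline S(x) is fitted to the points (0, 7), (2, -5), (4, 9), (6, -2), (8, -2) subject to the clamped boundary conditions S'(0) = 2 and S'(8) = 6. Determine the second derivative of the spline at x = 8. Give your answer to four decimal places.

5.6696

Write σ_i for S''(x_i). With h_i = 2, 2, 2, 2 and divided differences Δ_i = -6, 7, -11/2, 0, the continuity of S' gives the tridiagonal system
  2·σ_0 + 8·σ_1 + 2·σ_2 = 6(Δ_1 - Δ_0) = 78
  2·σ_1 + 8·σ_2 + 2·σ_3 = 6(Δ_2 - Δ_1) = -75
  2·σ_2 + 8·σ_3 + 2·σ_4 = 6(Δ_3 - Δ_2) = 33
Clamped end conditions give two more equations: 2h_0·σ_0 + h_0·σ_1 = 6(Δ_0 - S'(0)) = -48 and h_3·σ_3 + 2h_3·σ_4 = 6(S'(8) - Δ_3) = 36.
Solving: σ_0 = -2413/112, σ_1 = 1069/56, σ_2 = -253/16, σ_3 = 373/56, σ_4 = 635/112.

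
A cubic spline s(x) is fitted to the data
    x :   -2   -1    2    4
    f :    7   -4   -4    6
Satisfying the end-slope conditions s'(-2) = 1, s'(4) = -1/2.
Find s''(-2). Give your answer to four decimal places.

Let m_i = s''(x_i). Step sizes h_i = 1, 3, 2; slopes of the chords Δ_i = (y_(i+1) - y_i)/h_i = -11, 0, 5.
  1·m_0 + 8·m_1 + 3·m_2 = 6(Δ_1 - Δ_0) = 66
  3·m_1 + 10·m_2 + 2·m_3 = 6(Δ_2 - Δ_1) = 30
Clamped end conditions give two more equations: 2h_0·m_0 + h_0·m_1 = 6(Δ_0 - s'(-2)) = -72 and h_2·m_2 + 2h_2·m_3 = 6(s'(4) - Δ_2) = -33.
Hence m_0 = -1109/26, m_1 = 173/13, m_2 = 19/26, m_3 = -112/13.

-42.6538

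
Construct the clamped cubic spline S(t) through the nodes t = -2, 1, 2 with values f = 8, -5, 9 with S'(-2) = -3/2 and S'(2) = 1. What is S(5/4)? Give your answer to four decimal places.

-0.8994

Put σ_i = S'' at the i-th knot. Here h = (3, 1) and Δ = (-13/3, 14), so the interior equations h_(i-1)·σ_(i-1) + 2(h_(i-1)+h_i)·σ_i + h_i·σ_(i+1) = 6(Δ_i − Δ_(i-1)) read
  3·σ_0 + 8·σ_1 + 1·σ_2 = 6(Δ_1 - Δ_0) = 110
Clamped end conditions give two more equations: 2h_0·σ_0 + h_0·σ_1 = 6(Δ_0 - S'(-2)) = -17 and h_1·σ_1 + 2h_1·σ_2 = 6(S'(2) - Δ_1) = -78.
Solving: σ_0 = -383/24, σ_1 = 105/4, σ_2 = -417/8.
On [1, 2], S(t) = -5 + 223/16·(t - 1) + 105/8·(t - 1)² - 209/16·(t - 1)³.
With (t - 1) = 1/4: S(5/4) = -921/1024.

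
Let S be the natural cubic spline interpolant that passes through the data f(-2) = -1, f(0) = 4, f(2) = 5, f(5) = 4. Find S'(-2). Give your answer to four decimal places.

Write σ_i for S''(x_i). With h_i = 2, 2, 3 and divided differences Δ_i = 5/2, 1/2, -1/3, the continuity of S' gives the tridiagonal system
  2·σ_0 + 8·σ_1 + 2·σ_2 = 6(Δ_1 - Δ_0) = -12
  2·σ_1 + 10·σ_2 + 3·σ_3 = 6(Δ_2 - Δ_1) = -5
Natural end conditions: σ_0 = σ_3 = 0.
Solving: σ_0 = 0, σ_1 = -55/38, σ_2 = -4/19, σ_3 = 0.
On [-2, 0], S'(t) = b_0 + 2c_0·(t + 2) + 3d_0·(t + 2)² with b_0 = Δ_0 - h_0(2σ_0 + σ_1)/6 = 170/57, c_0 = σ_0/2 = 0, d_0 = (σ_1 - σ_0)/(6h_0) = -55/456. So S'(-2) = 170/57.

2.9825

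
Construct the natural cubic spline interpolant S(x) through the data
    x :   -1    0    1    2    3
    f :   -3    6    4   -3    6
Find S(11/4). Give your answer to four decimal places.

With M_i denoting the second derivative at x_i, h_i = 1, 1, 1, 1, and Δ_i = (y_(i+1) − y_i)/h_i = 9, -2, -7, 9:
  1·M_0 + 4·M_1 + 1·M_2 = 6(Δ_1 - Δ_0) = -66
  1·M_1 + 4·M_2 + 1·M_3 = 6(Δ_2 - Δ_1) = -30
  1·M_2 + 4·M_3 + 1·M_4 = 6(Δ_3 - Δ_2) = 96
Natural end conditions: M_0 = M_4 = 0.
Hence M_0 = 0, M_1 = -387/28, M_2 = -75/7, M_3 = 747/28, M_4 = 0.
On [2, 3], S(x) = -3 + 3/28·(x - 2) + 747/56·(x - 2)² - 249/56·(x - 2)³.
With (x - 2) = 3/4: S(11/4) = 9705/3584.

2.7079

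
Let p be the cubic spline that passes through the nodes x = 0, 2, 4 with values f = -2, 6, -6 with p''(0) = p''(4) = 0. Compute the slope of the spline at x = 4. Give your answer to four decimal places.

-8.5000

Write M_i for p''(x_i). With h_i = 2, 2 and divided differences Δ_i = 4, -6, the continuity of p' gives the tridiagonal system
  2·M_0 + 8·M_1 + 2·M_2 = 6(Δ_1 - Δ_0) = -60
Natural end conditions: M_0 = M_2 = 0.
Forward elimination and back-substitution give M_0 = 0, M_1 = -15/2, M_2 = 0.
On [2, 4], p'(x) = b_1 + 2c_1·(x - 2) + 3d_1·(x - 2)² with b_1 = Δ_1 - h_1(2M_1 + M_2)/6 = -1, c_1 = M_1/2 = -15/4, d_1 = (M_2 - M_1)/(6h_1) = 5/8. So p'(4) = -17/2.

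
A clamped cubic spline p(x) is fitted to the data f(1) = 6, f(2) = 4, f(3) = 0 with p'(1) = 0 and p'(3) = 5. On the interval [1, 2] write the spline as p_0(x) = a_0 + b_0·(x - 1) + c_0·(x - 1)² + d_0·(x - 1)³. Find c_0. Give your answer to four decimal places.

-0.2500

Put M_i = p'' at the i-th knot. Here h = (1, 1) and Δ = (-2, -4), so the interior equations h_(i-1)·M_(i-1) + 2(h_(i-1)+h_i)·M_i + h_i·M_(i+1) = 6(Δ_i − Δ_(i-1)) read
  1·M_0 + 4·M_1 + 1·M_2 = 6(Δ_1 - Δ_0) = -12
Clamped end conditions give two more equations: 2h_0·M_0 + h_0·M_1 = 6(Δ_0 - p'(1)) = -12 and h_1·M_1 + 2h_1·M_2 = 6(p'(3) - Δ_1) = 54.
Hence M_0 = -1/2, M_1 = -11, M_2 = 65/2.
On [1, 2], with p_0(x) = a_0 + b_0·(x - 1) + c_0·(x - 1)² + d_0·(x - 1)³: c_0 = M_0/2 = -1/4, d_0 = (M_1 - M_0)/(6h_0) = -7/4, b_0 = Δ_0 - h_0(2M_0 + M_1)/6 = 0.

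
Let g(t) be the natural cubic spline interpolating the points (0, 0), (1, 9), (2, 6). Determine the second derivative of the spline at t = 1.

-18

Write M_i for g''(x_i). With h_i = 1, 1 and divided differences Δ_i = 9, -3, the continuity of g' gives the tridiagonal system
  1·M_0 + 4·M_1 + 1·M_2 = 6(Δ_1 - Δ_0) = -72
Natural end conditions: M_0 = M_2 = 0.
Forward elimination and back-substitution give M_0 = 0, M_1 = -18, M_2 = 0.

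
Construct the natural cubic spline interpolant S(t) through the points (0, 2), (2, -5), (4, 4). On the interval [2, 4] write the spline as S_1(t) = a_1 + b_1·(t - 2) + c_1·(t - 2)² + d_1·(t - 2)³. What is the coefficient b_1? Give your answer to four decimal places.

0.5000

Write m_i for S''(x_i). With h_i = 2, 2 and divided differences Δ_i = -7/2, 9/2, the continuity of S' gives the tridiagonal system
  2·m_0 + 8·m_1 + 2·m_2 = 6(Δ_1 - Δ_0) = 48
Natural end conditions: m_0 = m_2 = 0.
Solving: m_0 = 0, m_1 = 6, m_2 = 0.
On [2, 4], with S_1(t) = a_1 + b_1·(t - 2) + c_1·(t - 2)² + d_1·(t - 2)³: c_1 = m_1/2 = 3, d_1 = (m_2 - m_1)/(6h_1) = -1/2, b_1 = Δ_1 - h_1(2m_1 + m_2)/6 = 1/2.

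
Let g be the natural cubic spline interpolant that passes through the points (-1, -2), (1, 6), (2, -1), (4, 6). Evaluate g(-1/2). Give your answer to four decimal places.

2.0491

With M_i denoting the second derivative at x_i, h_i = 2, 1, 2, and Δ_i = (y_(i+1) − y_i)/h_i = 4, -7, 7/2:
  2·M_0 + 6·M_1 + 1·M_2 = 6(Δ_1 - Δ_0) = -66
  1·M_1 + 6·M_2 + 2·M_3 = 6(Δ_2 - Δ_1) = 63
Natural end conditions: M_0 = M_3 = 0.
Forward elimination and back-substitution give M_0 = 0, M_1 = -459/35, M_2 = 444/35, M_3 = 0.
On [-1, 1], g(t) = -2 + 293/35·(t + 1) + 0·(t + 1)² - 153/140·(t + 1)³.
With (t + 1) = 1/2: g(-1/2) = 459/224.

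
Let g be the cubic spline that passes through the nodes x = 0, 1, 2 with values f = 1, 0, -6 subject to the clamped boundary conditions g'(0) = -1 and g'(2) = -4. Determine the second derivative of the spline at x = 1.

Write m_i for g''(x_i). With h_i = 1, 1 and divided differences Δ_i = -1, -6, the continuity of g' gives the tridiagonal system
  1·m_0 + 4·m_1 + 1·m_2 = 6(Δ_1 - Δ_0) = -30
Clamped end conditions give two more equations: 2h_0·m_0 + h_0·m_1 = 6(Δ_0 - g'(0)) = 0 and h_1·m_1 + 2h_1·m_2 = 6(g'(2) - Δ_1) = 12.
Solving: m_0 = 6, m_1 = -12, m_2 = 12.

-12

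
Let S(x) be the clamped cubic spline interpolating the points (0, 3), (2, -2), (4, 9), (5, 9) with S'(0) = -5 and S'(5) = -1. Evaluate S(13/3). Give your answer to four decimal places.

9.4605

Write M_i for S''(x_i). With h_i = 2, 2, 1 and divided differences Δ_i = -5/2, 11/2, 0, the continuity of S' gives the tridiagonal system
  2·M_0 + 8·M_1 + 2·M_2 = 6(Δ_1 - Δ_0) = 48
  2·M_1 + 6·M_2 + 1·M_3 = 6(Δ_2 - Δ_1) = -33
Clamped end conditions give two more equations: 2h_0·M_0 + h_0·M_1 = 6(Δ_0 - S'(0)) = 15 and h_2·M_2 + 2h_2·M_3 = 6(S'(5) - Δ_2) = -6.
Hence M_0 = -8/23, M_1 = 377/46, M_2 = -194/23, M_3 = 28/23.
On [4, 5], S(x) = 9 + 60/23·(x - 4) - 97/23·(x - 4)² + 37/23·(x - 4)³.
With (x - 4) = 1/3: S(13/3) = 5875/621.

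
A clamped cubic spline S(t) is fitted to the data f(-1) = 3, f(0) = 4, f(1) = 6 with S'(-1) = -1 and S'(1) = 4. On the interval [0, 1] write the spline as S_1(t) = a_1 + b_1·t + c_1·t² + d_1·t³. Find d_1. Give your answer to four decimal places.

1.5000

Put M_i = S'' at the i-th knot. Here h = (1, 1) and Δ = (1, 2), so the interior equations h_(i-1)·M_(i-1) + 2(h_(i-1)+h_i)·M_i + h_i·M_(i+1) = 6(Δ_i − Δ_(i-1)) read
  1·M_0 + 4·M_1 + 1·M_2 = 6(Δ_1 - Δ_0) = 6
Clamped end conditions give two more equations: 2h_0·M_0 + h_0·M_1 = 6(Δ_0 - S'(-1)) = 12 and h_1·M_1 + 2h_1·M_2 = 6(S'(1) - Δ_1) = 12.
Hence M_0 = 7, M_1 = -2, M_2 = 7.
On [0, 1], with S_1(t) = a_1 + b_1·t + c_1·t² + d_1·t³: c_1 = M_1/2 = -1, d_1 = (M_2 - M_1)/(6h_1) = 3/2, b_1 = Δ_1 - h_1(2M_1 + M_2)/6 = 3/2.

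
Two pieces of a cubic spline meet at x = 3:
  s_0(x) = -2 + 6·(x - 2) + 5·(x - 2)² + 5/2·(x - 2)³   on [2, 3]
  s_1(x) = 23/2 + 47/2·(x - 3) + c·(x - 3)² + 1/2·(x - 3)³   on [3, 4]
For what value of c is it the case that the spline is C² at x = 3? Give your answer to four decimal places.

12.5000

s_0''(x) = 10 + 15·(x - 2), so s_0''(3) = 25. On the right, s_1''(3) = 2c, so c = 25/2.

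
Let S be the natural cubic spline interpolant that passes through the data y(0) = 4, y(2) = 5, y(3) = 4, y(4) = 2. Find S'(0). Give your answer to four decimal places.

Put m_i = S'' at the i-th knot. Here h = (2, 1, 1) and Δ = (1/2, -1, -2), so the interior equations h_(i-1)·m_(i-1) + 2(h_(i-1)+h_i)·m_i + h_i·m_(i+1) = 6(Δ_i − Δ_(i-1)) read
  2·m_0 + 6·m_1 + 1·m_2 = 6(Δ_1 - Δ_0) = -9
  1·m_1 + 4·m_2 + 1·m_3 = 6(Δ_2 - Δ_1) = -6
Natural end conditions: m_0 = m_3 = 0.
Forward elimination and back-substitution give m_0 = 0, m_1 = -30/23, m_2 = -27/23, m_3 = 0.
On [0, 2], S'(x) = b_0 + 2c_0·x + 3d_0·x² with b_0 = Δ_0 - h_0(2m_0 + m_1)/6 = 43/46, c_0 = m_0/2 = 0, d_0 = (m_1 - m_0)/(6h_0) = -5/46. So S'(0) = 43/46.

0.9348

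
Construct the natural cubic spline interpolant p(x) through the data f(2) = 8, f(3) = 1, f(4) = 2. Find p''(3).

12

Put M_i = p'' at the i-th knot. Here h = (1, 1) and Δ = (-7, 1), so the interior equations h_(i-1)·M_(i-1) + 2(h_(i-1)+h_i)·M_i + h_i·M_(i+1) = 6(Δ_i − Δ_(i-1)) read
  1·M_0 + 4·M_1 + 1·M_2 = 6(Δ_1 - Δ_0) = 48
Natural end conditions: M_0 = M_2 = 0.
Solving the tridiagonal system: M_0 = 0, M_1 = 12, M_2 = 0.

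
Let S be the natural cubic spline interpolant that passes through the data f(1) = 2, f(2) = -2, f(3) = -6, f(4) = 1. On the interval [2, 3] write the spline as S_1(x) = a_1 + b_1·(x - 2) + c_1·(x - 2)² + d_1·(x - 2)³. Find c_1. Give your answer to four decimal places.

With m_i denoting the second derivative at x_i, h_i = 1, 1, 1, and Δ_i = (y_(i+1) − y_i)/h_i = -4, -4, 7:
  1·m_0 + 4·m_1 + 1·m_2 = 6(Δ_1 - Δ_0) = 0
  1·m_1 + 4·m_2 + 1·m_3 = 6(Δ_2 - Δ_1) = 66
Natural end conditions: m_0 = m_3 = 0.
Solving: m_0 = 0, m_1 = -22/5, m_2 = 88/5, m_3 = 0.
On [2, 3], with S_1(x) = a_1 + b_1·(x - 2) + c_1·(x - 2)² + d_1·(x - 2)³: c_1 = m_1/2 = -11/5, d_1 = (m_2 - m_1)/(6h_1) = 11/3, b_1 = Δ_1 - h_1(2m_1 + m_2)/6 = -82/15.

-2.2000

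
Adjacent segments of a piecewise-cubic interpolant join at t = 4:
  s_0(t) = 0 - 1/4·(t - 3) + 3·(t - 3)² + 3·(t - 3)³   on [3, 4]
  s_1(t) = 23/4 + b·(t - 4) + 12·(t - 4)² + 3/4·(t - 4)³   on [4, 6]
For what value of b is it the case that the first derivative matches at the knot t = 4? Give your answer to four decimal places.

s_0'(t) = -1/4 + 6·(t - 3) + 9·(t - 3)², so s_0'(4) = 59/4. On the right, s_1'(4) = b, so b = 59/4.

14.7500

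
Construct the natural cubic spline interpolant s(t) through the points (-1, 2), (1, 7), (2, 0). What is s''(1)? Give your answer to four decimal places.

-9.5000

Let M_i = s''(x_i). Step sizes h_i = 2, 1; slopes of the chords Δ_i = (y_(i+1) - y_i)/h_i = 5/2, -7.
  2·M_0 + 6·M_1 + 1·M_2 = 6(Δ_1 - Δ_0) = -57
Natural end conditions: M_0 = M_2 = 0.
Solving the tridiagonal system: M_0 = 0, M_1 = -19/2, M_2 = 0.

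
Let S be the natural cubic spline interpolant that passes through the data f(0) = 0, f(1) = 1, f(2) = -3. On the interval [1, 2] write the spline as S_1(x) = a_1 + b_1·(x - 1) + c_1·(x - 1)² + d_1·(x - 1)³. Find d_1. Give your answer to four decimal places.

With σ_i denoting the second derivative at x_i, h_i = 1, 1, and Δ_i = (y_(i+1) − y_i)/h_i = 1, -4:
  1·σ_0 + 4·σ_1 + 1·σ_2 = 6(Δ_1 - Δ_0) = -30
Natural end conditions: σ_0 = σ_2 = 0.
Forward elimination and back-substitution give σ_0 = 0, σ_1 = -15/2, σ_2 = 0.
On [1, 2], with S_1(x) = a_1 + b_1·(x - 1) + c_1·(x - 1)² + d_1·(x - 1)³: c_1 = σ_1/2 = -15/4, d_1 = (σ_2 - σ_1)/(6h_1) = 5/4, b_1 = Δ_1 - h_1(2σ_1 + σ_2)/6 = -3/2.

1.2500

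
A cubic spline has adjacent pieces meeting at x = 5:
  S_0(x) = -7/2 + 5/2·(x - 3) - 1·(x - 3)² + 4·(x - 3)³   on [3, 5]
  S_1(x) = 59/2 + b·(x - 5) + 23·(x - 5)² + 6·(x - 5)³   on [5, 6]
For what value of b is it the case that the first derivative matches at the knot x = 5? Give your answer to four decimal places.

46.5000

S_0'(x) = 5/2 - 2·(x - 3) + 12·(x - 3)², so S_0'(5) = 93/2. On the right, S_1'(5) = b, so b = 93/2.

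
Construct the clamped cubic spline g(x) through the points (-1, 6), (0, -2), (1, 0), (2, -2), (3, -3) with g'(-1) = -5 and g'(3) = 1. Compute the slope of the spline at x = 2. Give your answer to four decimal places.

-2.9107

Let σ_i = g''(x_i). Step sizes h_i = 1, 1, 1, 1; slopes of the chords Δ_i = (y_(i+1) - y_i)/h_i = -8, 2, -2, -1.
  1·σ_0 + 4·σ_1 + 1·σ_2 = 6(Δ_1 - Δ_0) = 60
  1·σ_1 + 4·σ_2 + 1·σ_3 = 6(Δ_2 - Δ_1) = -24
  1·σ_2 + 4·σ_3 + 1·σ_4 = 6(Δ_3 - Δ_2) = 6
Clamped end conditions give two more equations: 2h_0·σ_0 + h_0·σ_1 = 6(Δ_0 - g'(-1)) = -18 and h_3·σ_3 + 2h_3·σ_4 = 6(g'(3) - Δ_3) = 12.
Solving the tridiagonal system: σ_0 = -579/28, σ_1 = 327/14, σ_2 = -51/4, σ_3 = 51/14, σ_4 = 117/28.
On [2, 3], g'(x) = b_3 + 2c_3·(x - 2) + 3d_3·(x - 2)² with b_3 = Δ_3 - h_3(2σ_3 + σ_4)/6 = -163/56, c_3 = σ_3/2 = 51/28, d_3 = (σ_4 - σ_3)/(6h_3) = 5/56. So g'(2) = -163/56.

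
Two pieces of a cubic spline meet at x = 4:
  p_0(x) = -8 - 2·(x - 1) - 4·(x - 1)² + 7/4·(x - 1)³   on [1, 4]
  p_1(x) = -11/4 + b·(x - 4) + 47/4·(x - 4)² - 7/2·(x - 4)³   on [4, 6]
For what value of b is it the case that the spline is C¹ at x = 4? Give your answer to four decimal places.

21.2500

p_0'(x) = -2 - 8·(x - 1) + 21/4·(x - 1)², so p_0'(4) = 85/4. On the right, p_1'(4) = b, so b = 85/4.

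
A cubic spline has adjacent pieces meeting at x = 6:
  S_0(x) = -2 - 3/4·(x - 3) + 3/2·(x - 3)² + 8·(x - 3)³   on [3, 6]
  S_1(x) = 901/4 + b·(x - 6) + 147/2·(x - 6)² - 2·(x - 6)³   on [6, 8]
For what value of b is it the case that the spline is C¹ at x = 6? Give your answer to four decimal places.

S_0'(x) = -3/4 + 3·(x - 3) + 24·(x - 3)², so S_0'(6) = 897/4. On the right, S_1'(6) = b, so b = 897/4.

224.2500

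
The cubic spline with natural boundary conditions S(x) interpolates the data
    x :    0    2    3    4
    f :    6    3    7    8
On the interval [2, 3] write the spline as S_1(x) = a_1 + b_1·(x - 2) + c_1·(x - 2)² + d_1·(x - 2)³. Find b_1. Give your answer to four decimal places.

2.8478

Put m_i = S'' at the i-th knot. Here h = (2, 1, 1) and Δ = (-3/2, 4, 1), so the interior equations h_(i-1)·m_(i-1) + 2(h_(i-1)+h_i)·m_i + h_i·m_(i+1) = 6(Δ_i − Δ_(i-1)) read
  2·m_0 + 6·m_1 + 1·m_2 = 6(Δ_1 - Δ_0) = 33
  1·m_1 + 4·m_2 + 1·m_3 = 6(Δ_2 - Δ_1) = -18
Natural end conditions: m_0 = m_3 = 0.
Solving the tridiagonal system: m_0 = 0, m_1 = 150/23, m_2 = -141/23, m_3 = 0.
On [2, 3], with S_1(x) = a_1 + b_1·(x - 2) + c_1·(x - 2)² + d_1·(x - 2)³: c_1 = m_1/2 = 75/23, d_1 = (m_2 - m_1)/(6h_1) = -97/46, b_1 = Δ_1 - h_1(2m_1 + m_2)/6 = 131/46.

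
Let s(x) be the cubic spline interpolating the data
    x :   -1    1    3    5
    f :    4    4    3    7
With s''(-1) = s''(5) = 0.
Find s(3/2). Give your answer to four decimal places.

3.6188

Put M_i = s'' at the i-th knot. Here h = (2, 2, 2) and Δ = (0, -1/2, 2), so the interior equations h_(i-1)·M_(i-1) + 2(h_(i-1)+h_i)·M_i + h_i·M_(i+1) = 6(Δ_i − Δ_(i-1)) read
  2·M_0 + 8·M_1 + 2·M_2 = 6(Δ_1 - Δ_0) = -3
  2·M_1 + 8·M_2 + 2·M_3 = 6(Δ_2 - Δ_1) = 15
Natural end conditions: M_0 = M_3 = 0.
Forward elimination and back-substitution give M_0 = 0, M_1 = -9/10, M_2 = 21/10, M_3 = 0.
On [1, 3], s(x) = 4 - 3/5·(x - 1) - 9/20·(x - 1)² + 1/4·(x - 1)³.
With (x - 1) = 1/2: s(3/2) = 579/160.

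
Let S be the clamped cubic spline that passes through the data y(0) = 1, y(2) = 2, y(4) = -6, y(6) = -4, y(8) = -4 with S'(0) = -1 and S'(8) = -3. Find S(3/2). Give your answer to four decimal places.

With m_i denoting the second derivative at x_i, h_i = 2, 2, 2, 2, and Δ_i = (y_(i+1) − y_i)/h_i = 1/2, -4, 1, 0:
  2·m_0 + 8·m_1 + 2·m_2 = 6(Δ_1 - Δ_0) = -27
  2·m_1 + 8·m_2 + 2·m_3 = 6(Δ_2 - Δ_1) = 30
  2·m_2 + 8·m_3 + 2·m_4 = 6(Δ_3 - Δ_2) = -6
Clamped end conditions give two more equations: 2h_0·m_0 + h_0·m_1 = 6(Δ_0 - S'(0)) = 9 and h_3·m_3 + 2h_3·m_4 = 6(S'(8) - Δ_3) = -18.
Hence m_0 = 593/112, m_1 = -341/56, m_2 = 89/16, m_3 = -65/56, m_4 = -439/112.
On [0, 2], S(t) = 1 - 1·t + 593/224·t² - 425/448·t³.
With t = 3/2: S(3/2) = 8081/3584.

2.2547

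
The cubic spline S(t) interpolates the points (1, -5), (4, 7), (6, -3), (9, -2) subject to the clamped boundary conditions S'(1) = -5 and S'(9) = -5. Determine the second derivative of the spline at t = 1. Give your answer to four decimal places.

Let M_i = S''(x_i). Step sizes h_i = 3, 2, 3; slopes of the chords Δ_i = (y_(i+1) - y_i)/h_i = 4, -5, 1/3.
  3·M_0 + 10·M_1 + 2·M_2 = 6(Δ_1 - Δ_0) = -54
  2·M_1 + 10·M_2 + 3·M_3 = 6(Δ_2 - Δ_1) = 32
Clamped end conditions give two more equations: 2h_0·M_0 + h_0·M_1 = 6(Δ_0 - S'(1)) = 54 and h_2·M_2 + 2h_2·M_3 = 6(S'(9) - Δ_2) = -32.
Solving: M_0 = 1342/91, M_1 = -1046/91, M_2 = 760/91, M_3 = -2596/273.

14.7473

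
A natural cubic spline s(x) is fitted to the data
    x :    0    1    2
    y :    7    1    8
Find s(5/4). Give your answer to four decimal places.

1.6836

Write σ_i for s''(x_i). With h_i = 1, 1 and divided differences Δ_i = -6, 7, the continuity of s' gives the tridiagonal system
  1·σ_0 + 4·σ_1 + 1·σ_2 = 6(Δ_1 - Δ_0) = 78
Natural end conditions: σ_0 = σ_2 = 0.
Solving: σ_0 = 0, σ_1 = 39/2, σ_2 = 0.
On [1, 2], s(x) = 1 + 1/2·(x - 1) + 39/4·(x - 1)² - 13/4·(x - 1)³.
With (x - 1) = 1/4: s(5/4) = 431/256.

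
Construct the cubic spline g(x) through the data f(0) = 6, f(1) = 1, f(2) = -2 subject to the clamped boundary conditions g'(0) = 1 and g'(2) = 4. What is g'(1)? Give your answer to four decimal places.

With M_i denoting the second derivative at x_i, h_i = 1, 1, and Δ_i = (y_(i+1) − y_i)/h_i = -5, -3:
  1·M_0 + 4·M_1 + 1·M_2 = 6(Δ_1 - Δ_0) = 12
Clamped end conditions give two more equations: 2h_0·M_0 + h_0·M_1 = 6(Δ_0 - g'(0)) = -36 and h_1·M_1 + 2h_1·M_2 = 6(g'(2) - Δ_1) = 42.
Solving the tridiagonal system: M_0 = -39/2, M_1 = 3, M_2 = 39/2.
On [1, 2], g'(x) = b_1 + 2c_1·(x - 1) + 3d_1·(x - 1)² with b_1 = Δ_1 - h_1(2M_1 + M_2)/6 = -29/4, c_1 = M_1/2 = 3/2, d_1 = (M_2 - M_1)/(6h_1) = 11/4. So g'(1) = -29/4.

-7.2500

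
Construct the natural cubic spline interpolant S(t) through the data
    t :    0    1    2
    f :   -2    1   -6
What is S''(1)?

-15

Let M_i = S''(x_i). Step sizes h_i = 1, 1; slopes of the chords Δ_i = (y_(i+1) - y_i)/h_i = 3, -7.
  1·M_0 + 4·M_1 + 1·M_2 = 6(Δ_1 - Δ_0) = -60
Natural end conditions: M_0 = M_2 = 0.
Solving: M_0 = 0, M_1 = -15, M_2 = 0.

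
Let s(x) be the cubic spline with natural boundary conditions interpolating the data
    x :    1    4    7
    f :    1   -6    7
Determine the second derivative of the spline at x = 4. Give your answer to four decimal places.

3.3333

Write M_i for s''(x_i). With h_i = 3, 3 and divided differences Δ_i = -7/3, 13/3, the continuity of s' gives the tridiagonal system
  3·M_0 + 12·M_1 + 3·M_2 = 6(Δ_1 - Δ_0) = 40
Natural end conditions: M_0 = M_2 = 0.
Forward elimination and back-substitution give M_0 = 0, M_1 = 10/3, M_2 = 0.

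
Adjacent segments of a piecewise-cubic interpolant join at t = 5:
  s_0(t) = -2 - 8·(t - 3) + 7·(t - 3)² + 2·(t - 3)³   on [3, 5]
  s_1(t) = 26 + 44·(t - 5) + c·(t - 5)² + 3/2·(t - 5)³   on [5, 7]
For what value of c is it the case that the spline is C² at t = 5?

s_0''(t) = 14 + 12·(t - 3), so s_0''(5) = 38. On the right, s_1''(5) = 2c, so c = 19.

19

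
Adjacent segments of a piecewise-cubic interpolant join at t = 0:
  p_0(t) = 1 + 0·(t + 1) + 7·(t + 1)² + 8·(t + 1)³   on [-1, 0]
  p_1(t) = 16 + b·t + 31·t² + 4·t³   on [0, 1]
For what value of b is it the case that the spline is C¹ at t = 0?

38

p_0'(t) = 0 + 14·(t + 1) + 24·(t + 1)², so p_0'(0) = 38. On the right, p_1'(0) = b, so b = 38.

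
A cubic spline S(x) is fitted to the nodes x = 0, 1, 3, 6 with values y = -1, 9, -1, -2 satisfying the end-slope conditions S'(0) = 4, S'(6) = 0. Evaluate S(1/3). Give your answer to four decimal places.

Write σ_i for S''(x_i). With h_i = 1, 2, 3 and divided differences Δ_i = 10, -5, -1/3, the continuity of S' gives the tridiagonal system
  1·σ_0 + 6·σ_1 + 2·σ_2 = 6(Δ_1 - Δ_0) = -90
  2·σ_1 + 10·σ_2 + 3·σ_3 = 6(Δ_2 - Δ_1) = 28
Clamped end conditions give two more equations: 2h_0·σ_0 + h_0·σ_1 = 6(Δ_0 - S'(0)) = 36 and h_2·σ_2 + 2h_2·σ_3 = 6(S'(6) - Δ_2) = 2.
Hence σ_0 = 558/19, σ_1 = -432/19, σ_2 = 162/19, σ_3 = -224/57.
On [0, 1], S(x) = -1 + 4·x + 279/19·x² - 165/19·x³.
With x = 1/3: S(1/3) = 281/171.

1.6433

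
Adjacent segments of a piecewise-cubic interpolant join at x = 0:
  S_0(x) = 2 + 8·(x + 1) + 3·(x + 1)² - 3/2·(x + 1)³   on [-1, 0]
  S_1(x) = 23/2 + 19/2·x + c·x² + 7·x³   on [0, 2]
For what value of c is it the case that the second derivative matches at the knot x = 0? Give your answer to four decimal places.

S_0''(x) = 6 - 9·(x + 1), so S_0''(0) = -3. On the right, S_1''(0) = 2c, so c = -3/2.

-1.5000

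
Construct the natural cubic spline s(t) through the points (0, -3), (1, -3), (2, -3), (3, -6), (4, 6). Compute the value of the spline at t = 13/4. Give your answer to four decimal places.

Put m_i = s'' at the i-th knot. Here h = (1, 1, 1, 1) and Δ = (0, 0, -3, 12), so the interior equations h_(i-1)·m_(i-1) + 2(h_(i-1)+h_i)·m_i + h_i·m_(i+1) = 6(Δ_i − Δ_(i-1)) read
  1·m_0 + 4·m_1 + 1·m_2 = 6(Δ_1 - Δ_0) = 0
  1·m_1 + 4·m_2 + 1·m_3 = 6(Δ_2 - Δ_1) = -18
  1·m_2 + 4·m_3 + 1·m_4 = 6(Δ_3 - Δ_2) = 90
Natural end conditions: m_0 = m_4 = 0.
Hence m_0 = 0, m_1 = 81/28, m_2 = -81/7, m_3 = 711/28, m_4 = 0.
On [3, 4], s(t) = -6 + 99/28·(t - 3) + 711/56·(t - 3)² - 237/56·(t - 3)³.
With (t - 3) = 1/4: s(13/4) = -2247/512.

-4.3887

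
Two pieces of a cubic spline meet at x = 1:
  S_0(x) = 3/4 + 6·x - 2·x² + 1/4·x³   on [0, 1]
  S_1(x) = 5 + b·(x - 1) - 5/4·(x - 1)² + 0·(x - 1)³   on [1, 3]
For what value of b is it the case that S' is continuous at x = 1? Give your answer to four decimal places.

2.7500

S_0'(x) = 6 - 4·x + 3/4·x², so S_0'(1) = 11/4. On the right, S_1'(1) = b, so b = 11/4.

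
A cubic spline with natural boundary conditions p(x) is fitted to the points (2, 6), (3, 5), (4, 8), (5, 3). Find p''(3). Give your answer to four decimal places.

9.6000

With M_i denoting the second derivative at x_i, h_i = 1, 1, 1, and Δ_i = (y_(i+1) − y_i)/h_i = -1, 3, -5:
  1·M_0 + 4·M_1 + 1·M_2 = 6(Δ_1 - Δ_0) = 24
  1·M_1 + 4·M_2 + 1·M_3 = 6(Δ_2 - Δ_1) = -48
Natural end conditions: M_0 = M_3 = 0.
Solving: M_0 = 0, M_1 = 48/5, M_2 = -72/5, M_3 = 0.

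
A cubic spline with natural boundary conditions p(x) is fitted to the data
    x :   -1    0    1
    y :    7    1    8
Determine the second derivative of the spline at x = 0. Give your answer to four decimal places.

Put M_i = p'' at the i-th knot. Here h = (1, 1) and Δ = (-6, 7), so the interior equations h_(i-1)·M_(i-1) + 2(h_(i-1)+h_i)·M_i + h_i·M_(i+1) = 6(Δ_i − Δ_(i-1)) read
  1·M_0 + 4·M_1 + 1·M_2 = 6(Δ_1 - Δ_0) = 78
Natural end conditions: M_0 = M_2 = 0.
Forward elimination and back-substitution give M_0 = 0, M_1 = 39/2, M_2 = 0.

19.5000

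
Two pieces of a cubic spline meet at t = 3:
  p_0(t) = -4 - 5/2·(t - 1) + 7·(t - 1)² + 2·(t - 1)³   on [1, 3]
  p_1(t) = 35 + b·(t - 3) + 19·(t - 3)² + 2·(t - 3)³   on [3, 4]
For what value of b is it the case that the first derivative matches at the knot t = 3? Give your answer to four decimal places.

p_0'(t) = -5/2 + 14·(t - 1) + 6·(t - 1)², so p_0'(3) = 99/2. On the right, p_1'(3) = b, so b = 99/2.

49.5000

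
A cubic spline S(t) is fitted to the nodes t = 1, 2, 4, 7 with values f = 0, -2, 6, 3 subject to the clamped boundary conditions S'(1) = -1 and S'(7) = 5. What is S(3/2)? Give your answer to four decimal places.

Let σ_i = S''(x_i). Step sizes h_i = 1, 2, 3; slopes of the chords Δ_i = (y_(i+1) - y_i)/h_i = -2, 4, -1.
  1·σ_0 + 6·σ_1 + 2·σ_2 = 6(Δ_1 - Δ_0) = 36
  2·σ_1 + 10·σ_2 + 3·σ_3 = 6(Δ_2 - Δ_1) = -30
Clamped end conditions give two more equations: 2h_0·σ_0 + h_0·σ_1 = 6(Δ_0 - S'(1)) = -6 and h_2·σ_2 + 2h_2·σ_3 = 6(S'(7) - Δ_2) = 36.
Solving: σ_0 = -8, σ_1 = 10, σ_2 = -8, σ_3 = 10.
On [1, 2], S(t) = 0 - 1·(t - 1) - 4·(t - 1)² + 3·(t - 1)³.
With (t - 1) = 1/2: S(3/2) = -9/8.

-1.1250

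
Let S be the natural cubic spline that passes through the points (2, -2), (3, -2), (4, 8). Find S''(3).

With σ_i denoting the second derivative at x_i, h_i = 1, 1, and Δ_i = (y_(i+1) − y_i)/h_i = 0, 10:
  1·σ_0 + 4·σ_1 + 1·σ_2 = 6(Δ_1 - Δ_0) = 60
Natural end conditions: σ_0 = σ_2 = 0.
Solving: σ_0 = 0, σ_1 = 15, σ_2 = 0.

15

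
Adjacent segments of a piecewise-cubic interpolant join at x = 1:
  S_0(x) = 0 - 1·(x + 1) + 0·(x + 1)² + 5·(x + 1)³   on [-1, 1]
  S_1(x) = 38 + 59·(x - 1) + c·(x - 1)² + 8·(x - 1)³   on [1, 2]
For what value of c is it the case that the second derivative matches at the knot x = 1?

S_0''(x) = 0 + 30·(x + 1), so S_0''(1) = 60. On the right, S_1''(1) = 2c, so c = 30.

30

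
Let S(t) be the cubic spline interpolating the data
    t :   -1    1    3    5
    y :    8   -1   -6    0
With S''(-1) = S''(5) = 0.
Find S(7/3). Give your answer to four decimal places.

With M_i denoting the second derivative at x_i, h_i = 2, 2, 2, and Δ_i = (y_(i+1) − y_i)/h_i = -9/2, -5/2, 3:
  2·M_0 + 8·M_1 + 2·M_2 = 6(Δ_1 - Δ_0) = 12
  2·M_1 + 8·M_2 + 2·M_3 = 6(Δ_2 - Δ_1) = 33
Natural end conditions: M_0 = M_3 = 0.
Forward elimination and back-substitution give M_0 = 0, M_1 = 1/2, M_2 = 4, M_3 = 0.
On [1, 3], S(t) = -1 - 25/6·(t - 1) + 1/4·(t - 1)² + 7/24·(t - 1)³.
With (t - 1) = 4/3: S(7/3) = -439/81.

-5.4198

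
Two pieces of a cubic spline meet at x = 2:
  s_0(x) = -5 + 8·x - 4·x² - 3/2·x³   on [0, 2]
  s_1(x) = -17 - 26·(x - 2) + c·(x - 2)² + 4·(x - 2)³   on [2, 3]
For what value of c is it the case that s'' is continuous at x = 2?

s_0''(x) = -8 - 9·x, so s_0''(2) = -26. On the right, s_1''(2) = 2c, so c = -13.

-13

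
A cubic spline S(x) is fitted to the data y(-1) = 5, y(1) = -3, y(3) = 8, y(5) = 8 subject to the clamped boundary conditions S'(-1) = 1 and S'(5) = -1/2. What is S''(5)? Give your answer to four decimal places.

3.3000

Write M_i for S''(x_i). With h_i = 2, 2, 2 and divided differences Δ_i = -4, 11/2, 0, the continuity of S' gives the tridiagonal system
  2·M_0 + 8·M_1 + 2·M_2 = 6(Δ_1 - Δ_0) = 57
  2·M_1 + 8·M_2 + 2·M_3 = 6(Δ_2 - Δ_1) = -33
Clamped end conditions give two more equations: 2h_0·M_0 + h_0·M_1 = 6(Δ_0 - S'(-1)) = -30 and h_2·M_2 + 2h_2·M_3 = 6(S'(5) - Δ_2) = -3.
Solving: M_0 = -69/5, M_1 = 63/5, M_2 = -81/10, M_3 = 33/10.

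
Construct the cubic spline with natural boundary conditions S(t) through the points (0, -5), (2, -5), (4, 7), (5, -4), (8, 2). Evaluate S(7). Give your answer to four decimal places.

-5.5814

Put M_i = S'' at the i-th knot. Here h = (2, 2, 1, 3) and Δ = (0, 6, -11, 2), so the interior equations h_(i-1)·M_(i-1) + 2(h_(i-1)+h_i)·M_i + h_i·M_(i+1) = 6(Δ_i − Δ_(i-1)) read
  2·M_0 + 8·M_1 + 2·M_2 = 6(Δ_1 - Δ_0) = 36
  2·M_1 + 6·M_2 + 1·M_3 = 6(Δ_2 - Δ_1) = -102
  1·M_2 + 8·M_3 + 3·M_4 = 6(Δ_3 - Δ_2) = 78
Natural end conditions: M_0 = M_4 = 0.
Solving: M_0 = 0, M_1 = 435/43, M_2 = -966/43, M_3 = 540/43, M_4 = 0.
On [5, 8], S(t) = -4 - 454/43·(t - 5) + 270/43·(t - 5)² - 30/43·(t - 5)³.
With (t - 5) = 2: S(7) = -240/43.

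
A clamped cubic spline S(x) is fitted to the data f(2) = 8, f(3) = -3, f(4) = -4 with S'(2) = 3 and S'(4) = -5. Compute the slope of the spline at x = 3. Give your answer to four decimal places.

-8.5000

With M_i denoting the second derivative at x_i, h_i = 1, 1, and Δ_i = (y_(i+1) − y_i)/h_i = -11, -1:
  1·M_0 + 4·M_1 + 1·M_2 = 6(Δ_1 - Δ_0) = 60
Clamped end conditions give two more equations: 2h_0·M_0 + h_0·M_1 = 6(Δ_0 - S'(2)) = -84 and h_1·M_1 + 2h_1·M_2 = 6(S'(4) - Δ_1) = -24.
Solving: M_0 = -61, M_1 = 38, M_2 = -31.
On [3, 4], S'(x) = b_1 + 2c_1·(x - 3) + 3d_1·(x - 3)² with b_1 = Δ_1 - h_1(2M_1 + M_2)/6 = -17/2, c_1 = M_1/2 = 19, d_1 = (M_2 - M_1)/(6h_1) = -23/2. So S'(3) = -17/2.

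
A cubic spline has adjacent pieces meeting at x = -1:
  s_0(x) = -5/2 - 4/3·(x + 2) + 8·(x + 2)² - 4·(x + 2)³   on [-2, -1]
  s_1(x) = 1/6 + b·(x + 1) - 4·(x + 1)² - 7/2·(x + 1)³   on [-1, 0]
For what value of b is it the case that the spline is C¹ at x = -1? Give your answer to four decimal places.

s_0'(x) = -4/3 + 16·(x + 2) - 12·(x + 2)², so s_0'(-1) = 8/3. On the right, s_1'(-1) = b, so b = 8/3.

2.6667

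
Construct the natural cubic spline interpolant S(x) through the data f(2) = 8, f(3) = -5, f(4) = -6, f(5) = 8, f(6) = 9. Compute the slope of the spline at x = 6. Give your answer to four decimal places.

-3.3393

Put σ_i = S'' at the i-th knot. Here h = (1, 1, 1, 1) and Δ = (-13, -1, 14, 1), so the interior equations h_(i-1)·σ_(i-1) + 2(h_(i-1)+h_i)·σ_i + h_i·σ_(i+1) = 6(Δ_i − Δ_(i-1)) read
  1·σ_0 + 4·σ_1 + 1·σ_2 = 6(Δ_1 - Δ_0) = 72
  1·σ_1 + 4·σ_2 + 1·σ_3 = 6(Δ_2 - Δ_1) = 90
  1·σ_2 + 4·σ_3 + 1·σ_4 = 6(Δ_3 - Δ_2) = -78
Natural end conditions: σ_0 = σ_4 = 0.
Hence σ_0 = 0, σ_1 = 321/28, σ_2 = 183/7, σ_3 = -729/28, σ_4 = 0.
On [5, 6], S'(x) = b_3 + 2c_3·(x - 5) + 3d_3·(x - 5)² with b_3 = Δ_3 - h_3(2σ_3 + σ_4)/6 = 271/28, c_3 = σ_3/2 = -729/56, d_3 = (σ_4 - σ_3)/(6h_3) = 243/56. So S'(6) = -187/56.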